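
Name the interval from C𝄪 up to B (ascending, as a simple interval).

diminished seventh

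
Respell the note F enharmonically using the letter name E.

F is pitch class 5. The letter E alone is pitch class 4.
To reach pitch class 5 from E requires an offset of +1 semitone, i.e. sharp: E#.

E#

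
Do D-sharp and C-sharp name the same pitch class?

No

D# is pitch class 3; C# is pitch class 1.
The pitch classes differ (3 vs. 1), so they are not enharmonic equivalents.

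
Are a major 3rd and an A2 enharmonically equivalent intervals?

A major third spans 4 semitones; an augmented second spans 3.
The spans differ, so they are not enharmonic equivalents.

No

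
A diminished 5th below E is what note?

A#

E down a perfect fifth is A, so the target letter is A.
From E, a diminished fifth is 6 semitones down: A#.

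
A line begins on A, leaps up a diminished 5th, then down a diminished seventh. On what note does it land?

F#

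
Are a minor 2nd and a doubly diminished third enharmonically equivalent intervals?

Yes

A minor second spans 1 semitone; a doubly diminished third spans 1.
They are enharmonically equivalent.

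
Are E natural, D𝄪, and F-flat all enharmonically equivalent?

E is pitch class 4; D## is pitch class 4; Fb is pitch class 4.
All spellings map to pitch class 4, so they are enharmonically equivalent.

Yes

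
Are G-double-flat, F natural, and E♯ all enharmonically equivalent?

Gbb = pitch class 5 and F = pitch class 5 and E# = pitch class 5 — the same pitch class, so they are enharmonic equivalents.

Yes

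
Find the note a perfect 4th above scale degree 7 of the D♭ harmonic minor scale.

F

Scale degree 7 of Db harmonic minor is C.
A perfect fourth (5 semitones) above C lands on the letter F, giving F.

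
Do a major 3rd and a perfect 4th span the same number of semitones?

No

A major third spans 4 semitones; a perfect fourth spans 5.
The spans differ, so they are not enharmonic equivalents.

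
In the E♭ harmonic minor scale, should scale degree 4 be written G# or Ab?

Each scale degree takes a distinct letter name. Degree 4 of a scale on E must use the letter A.
Ab and G# are enharmonically the same pitch, but only Ab uses the letter A, so it is the correct spelling here.

Ab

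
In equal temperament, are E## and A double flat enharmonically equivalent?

Two spellings are enharmonically equivalent only if they share a pitch class.
Here E## → 6, Abb → 7; 6 ≠ 7, so they are not.

No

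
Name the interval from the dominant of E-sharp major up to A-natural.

The dominant of E# major is B#.
B# up to A: letters B→A make it a seventh; 9 semitones makes it diminished.

diminished seventh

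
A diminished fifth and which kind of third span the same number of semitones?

doubly augmented

A diminished fifth spans 6 semitones.
A third spanning 6 semitones is doubly augmented (the major third is 4).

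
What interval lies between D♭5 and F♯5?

Counting letters D–E–F gives a third.
Db→F# = 5 semitones, 1 wider than the major third (4), so augmented.

augmented third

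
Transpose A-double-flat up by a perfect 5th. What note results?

Ebb

A up a perfect fifth is E, so the target letter is E.
From Abb, a perfect fifth is 7 semitones up: Ebb.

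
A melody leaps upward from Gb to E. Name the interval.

augmented sixth

The letter names run G→E, a span of 5 letter steps, so the interval is some kind of sixth.
Gb to E is 10 semitones. A major sixth is 9, so 10 makes it augmented.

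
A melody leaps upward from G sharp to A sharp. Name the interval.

The letter names run G→A, a span of 1 letter step, so the interval is some kind of second.
G# to A# is 2 semitones. A major second is 2, so 2 makes it major.

major second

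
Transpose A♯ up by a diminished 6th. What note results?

F

A sixth above A lands on the letter F.
A diminished sixth spans 7 semitones, so A# moves to pitch class 5. On the letter F that is F.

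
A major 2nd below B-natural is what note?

B down a major second is A, so the target letter is A.
From B, a major second is 2 semitones down: A.

A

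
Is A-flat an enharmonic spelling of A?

No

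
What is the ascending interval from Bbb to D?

augmented third

Counting letters B–C–D gives a third.
Bbb→D = 5 semitones, 1 wider than the major third (4), so augmented.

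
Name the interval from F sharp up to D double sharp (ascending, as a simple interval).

augmented sixth

The letter names run F→D, a span of 5 letter steps, so the interval is some kind of sixth.
F# to D## is 10 semitones. A major sixth is 9, so 10 makes it augmented.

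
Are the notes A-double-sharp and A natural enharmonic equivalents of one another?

Two spellings are enharmonically equivalent only if they share a pitch class.
Here A## → 11, A → 9; 9 ≠ 11, so they are not.

No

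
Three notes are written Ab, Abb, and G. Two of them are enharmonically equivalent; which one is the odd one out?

Ab

In 12-tone equal temperament, enharmonic equivalents share a pitch class. Ab is pitch class 8; Abb is pitch class 7; G is pitch class 7.
Abb and G share pitch class 7, while Ab is pitch class 8.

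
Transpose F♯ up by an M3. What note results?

A#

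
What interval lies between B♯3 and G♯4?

minor sixth

Counting letters B–C–D–E–F–G gives a sixth.
B#→G# = 8 semitones, 1 narrower than the major sixth (9), so minor.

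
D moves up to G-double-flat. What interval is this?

doubly diminished fourth

The letter names run D→G, a span of 3 letter steps, so the interval is some kind of fourth.
D to Gbb is 3 semitones. A perfect fourth is 5, so 3 makes it doubly diminished.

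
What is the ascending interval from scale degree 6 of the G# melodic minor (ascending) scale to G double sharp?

major third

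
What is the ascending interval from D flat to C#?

augmented seventh

Counting letters D–E–F–G–A–B–C gives a seventh.
Db→C# = 12 semitones, 1 wider than the major seventh (11), so augmented.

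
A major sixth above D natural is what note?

D up a major sixth is B, so the target letter is B.
From D, a major sixth is 9 semitones up: B.

B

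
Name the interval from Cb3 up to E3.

The letter names run C→E, a span of 2 letter steps, so the interval is some kind of third.
Cb to E is 5 semitones. A major third is 4, so 5 makes it augmented.

augmented third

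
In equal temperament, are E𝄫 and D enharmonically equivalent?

Ebb = pitch class 2 and D = pitch class 2 — the same pitch class, so they are enharmonic equivalents.

Yes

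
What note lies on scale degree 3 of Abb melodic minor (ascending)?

Degree 3 takes the letter 2 steps above A, which is C.
In melodic minor (ascending), degree 3 sits 3 semitones above the tonic. Abb + 3 semitones is pitch class 10, spelled on C as Cbb.

Cbb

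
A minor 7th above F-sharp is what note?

A seventh above F lands on the letter E.
A minor seventh spans 10 semitones, so F# moves to pitch class 4. On the letter E that is E.

E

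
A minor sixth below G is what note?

B

A sixth below G lands on the letter B.
A minor sixth spans 8 semitones, so G moves to pitch class 11. On the letter B that is B.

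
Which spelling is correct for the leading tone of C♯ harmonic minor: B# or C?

Each scale degree takes a distinct letter name. Degree 7 of a scale on C must use the letter B.
B# and C are enharmonically the same pitch, but only B# uses the letter B, so it is the correct spelling here.

B#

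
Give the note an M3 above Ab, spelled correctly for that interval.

A third above A lands on the letter C.
A major third spans 4 semitones, so Ab moves to pitch class 0. On the letter C that is C.

C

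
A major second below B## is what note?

A##

A second below B lands on the letter A.
A major second spans 2 semitones, so B## moves to pitch class 11. On the letter A that is A##.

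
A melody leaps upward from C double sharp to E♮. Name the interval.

The letter names run C→E, a span of 2 letter steps, so the interval is some kind of third.
C## to E is 2 semitones. A major third is 4, so 2 makes it diminished.

diminished third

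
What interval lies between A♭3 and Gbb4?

diminished seventh

Counting letters A–B–C–D–E–F–G gives a seventh.
Ab→Gbb = 9 semitones, 2 narrower than the major seventh (11), so diminished.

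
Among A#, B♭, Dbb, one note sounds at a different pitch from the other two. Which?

Dbb

In 12-tone equal temperament, enharmonic equivalents share a pitch class. A# is pitch class 10; Bb is pitch class 10; Dbb is pitch class 0.
A# and Bb share pitch class 10, while Dbb is pitch class 0.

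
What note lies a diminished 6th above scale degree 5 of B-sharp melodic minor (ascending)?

D

Scale degree 5 of B# melodic minor (ascending) is F##.
A diminished sixth (7 semitones) above F## lands on the letter D, giving D.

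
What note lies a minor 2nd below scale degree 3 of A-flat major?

B

Scale degree 3 of Ab major is C.
A minor second (1 semitone) below C lands on the letter B, giving B.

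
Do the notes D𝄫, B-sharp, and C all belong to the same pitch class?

Yes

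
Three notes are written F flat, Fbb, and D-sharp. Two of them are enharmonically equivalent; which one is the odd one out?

Fb

In 12-tone equal temperament, enharmonic equivalents share a pitch class. Fb is pitch class 4; Fbb is pitch class 3; D# is pitch class 3.
Fbb and D# share pitch class 3, while Fb is pitch class 4.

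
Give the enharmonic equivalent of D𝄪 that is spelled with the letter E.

E

Plain E sits at the same pitch as D##, so on the letter E the same pitch needs a natural: E.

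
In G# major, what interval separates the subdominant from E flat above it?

The subdominant of G# major is C#.
C# up to Eb: letters C→E make it a third; 2 semitones makes it diminished.

diminished third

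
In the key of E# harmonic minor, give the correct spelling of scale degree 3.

G#

Degree 3 takes the letter 2 steps above E, which is G.
In harmonic minor, degree 3 sits 3 semitones above the tonic. E# + 3 semitones is pitch class 8, spelled on G as G#.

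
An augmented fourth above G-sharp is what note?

C##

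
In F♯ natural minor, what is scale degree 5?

C#

Degree 5 takes the letter 4 steps above F, which is C.
In natural minor, degree 5 sits 7 semitones above the tonic. F# + 7 semitones is pitch class 1, spelled on C as C#.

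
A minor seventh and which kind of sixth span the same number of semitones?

augmented

A minor seventh spans 10 semitones.
A sixth spanning 10 semitones is augmented (the major sixth is 9).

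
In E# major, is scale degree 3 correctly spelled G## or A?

Each scale degree takes a distinct letter name. Degree 3 of a scale on E must use the letter G.
G## and A are enharmonically the same pitch, but only G## uses the letter G, so it is the correct spelling here.

G##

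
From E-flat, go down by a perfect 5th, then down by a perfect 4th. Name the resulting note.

Eb

A perfect fifth down from Eb is Ab (letter A, 7 semitones down).
A perfect fourth down from Ab is Eb (letter E, 5 semitones down).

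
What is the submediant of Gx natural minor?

Degree 6 takes the letter 5 steps above G, which is E.
In natural minor, degree 6 sits 8 semitones above the tonic. G## + 8 semitones is pitch class 5, spelled on E as E#.

E#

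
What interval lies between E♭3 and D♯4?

augmented seventh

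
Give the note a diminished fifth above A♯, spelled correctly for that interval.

A up a perfect fifth is E, so the target letter is E.
From A#, a diminished fifth is 6 semitones up: E.

E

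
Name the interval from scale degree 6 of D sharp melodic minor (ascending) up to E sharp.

perfect fourth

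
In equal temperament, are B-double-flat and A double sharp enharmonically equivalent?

Two spellings are enharmonically equivalent only if they share a pitch class.
Here Bbb → 9, A## → 11; 9 ≠ 11, so they are not.

No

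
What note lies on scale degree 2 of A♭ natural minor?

Degree 2 takes the letter 1 step above A, which is B.
In natural minor, degree 2 sits 2 semitones above the tonic. Ab + 2 semitones is pitch class 10, spelled on B as Bb.

Bb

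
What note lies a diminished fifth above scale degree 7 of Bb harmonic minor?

Eb

Scale degree 7 of Bb harmonic minor is A.
A diminished fifth (6 semitones) above A lands on the letter E, giving Eb.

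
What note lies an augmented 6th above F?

D#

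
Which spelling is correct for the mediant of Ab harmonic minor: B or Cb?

Each scale degree takes a distinct letter name. Degree 3 of a scale on A must use the letter C.
Cb and B are enharmonically the same pitch, but only Cb uses the letter C, so it is the correct spelling here.

Cb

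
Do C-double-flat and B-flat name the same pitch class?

Cbb is pitch class 10; Bb is pitch class 10.
All spellings map to pitch class 10, so they are enharmonically equivalent.

Yes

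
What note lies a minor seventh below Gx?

A##

A seventh below G lands on the letter A.
A minor seventh spans 10 semitones, so G## moves to pitch class 11. On the letter A that is A##.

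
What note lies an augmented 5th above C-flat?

G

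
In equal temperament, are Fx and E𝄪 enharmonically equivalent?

No

Two spellings are enharmonically equivalent only if they share a pitch class.
Here F## → 7, E## → 6; 6 ≠ 7, so they are not.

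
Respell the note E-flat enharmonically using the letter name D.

D#

Plain D sits 1 semitone below Eb, so on the letter D the same pitch needs a sharp: D#.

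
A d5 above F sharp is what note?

F up a perfect fifth is C, so the target letter is C.
From F#, a diminished fifth is 6 semitones up: C.

C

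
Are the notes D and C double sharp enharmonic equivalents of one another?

Yes

D = pitch class 2 and C## = pitch class 2 — the same pitch class, so they are enharmonic equivalents.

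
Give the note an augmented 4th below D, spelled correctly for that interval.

D down a perfect fourth is A, so the target letter is A.
From D, an augmented fourth is 6 semitones down: Ab.

Ab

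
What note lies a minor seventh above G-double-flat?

G up a major seventh is F#, so the target letter is F.
From Gbb, a minor seventh is 10 semitones up: Fbb.

Fbb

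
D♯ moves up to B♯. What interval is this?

The letter names run D→B, a span of 5 letter steps, so the interval is some kind of sixth.
D# to B# is 9 semitones. A major sixth is 9, so 9 makes it major.

major sixth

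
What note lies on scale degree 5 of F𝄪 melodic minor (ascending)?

C##

The F## melodic minor (ascending) scale runs F## G## A# B# C## D## E##.
Degree 5 is C##.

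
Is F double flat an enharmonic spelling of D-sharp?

Fbb is pitch class 3; D# is pitch class 3.
All spellings map to pitch class 3, so they are enharmonically equivalent.

Yes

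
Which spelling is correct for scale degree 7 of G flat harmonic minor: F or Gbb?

Each scale degree takes a distinct letter name. Degree 7 of a scale on G must use the letter F.
F and Gbb are enharmonically the same pitch, but only F uses the letter F, so it is the correct spelling here.

F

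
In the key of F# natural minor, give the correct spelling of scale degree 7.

E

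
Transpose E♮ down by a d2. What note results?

A second below E lands on the letter D.
A diminished second spans 0 semitones, so E moves to pitch class 4. On the letter D that is D##.

D##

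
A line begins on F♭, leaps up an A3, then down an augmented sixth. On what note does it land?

An augmented third up from Fb is A (letter A, 5 semitones up).
An augmented sixth down from A is Cb (letter C, 10 semitones down).

Cb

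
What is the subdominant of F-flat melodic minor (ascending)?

Bbb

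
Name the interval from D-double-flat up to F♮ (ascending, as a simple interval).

The letter names run D→F, a span of 2 letter steps, so the interval is some kind of third.
Dbb to F is 5 semitones. A major third is 4, so 5 makes it augmented.

augmented third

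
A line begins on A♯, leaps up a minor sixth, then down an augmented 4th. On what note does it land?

A minor sixth up from A# is F# (letter F, 8 semitones up).
An augmented fourth down from F# is C (letter C, 6 semitones down).

C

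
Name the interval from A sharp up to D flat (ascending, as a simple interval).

doubly diminished fourth

The letter names run A→D, a span of 3 letter steps, so the interval is some kind of fourth.
A# to Db is 3 semitones. A perfect fourth is 5, so 3 makes it doubly diminished.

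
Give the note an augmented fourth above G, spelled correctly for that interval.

C#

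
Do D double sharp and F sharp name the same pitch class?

D## is pitch class 4; F# is pitch class 6.
The pitch classes differ (4 vs. 6), so they are not enharmonic equivalents.

No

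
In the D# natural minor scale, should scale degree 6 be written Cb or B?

B

Each scale degree takes a distinct letter name. Degree 6 of a scale on D must use the letter B.
B and Cb are enharmonically the same pitch, but only B uses the letter B, so it is the correct spelling here.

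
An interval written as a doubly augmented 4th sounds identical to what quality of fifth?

perfect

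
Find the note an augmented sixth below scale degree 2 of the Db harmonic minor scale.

Gbb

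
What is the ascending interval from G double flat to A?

The letter names run G→A, a span of 1 letter step, so the interval is some kind of second.
Gbb to A is 4 semitones. A major second is 2, so 4 makes it doubly augmented.

doubly augmented second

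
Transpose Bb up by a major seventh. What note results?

A seventh above B lands on the letter A.
A major seventh spans 11 semitones, so Bb moves to pitch class 9. On the letter A that is A.

A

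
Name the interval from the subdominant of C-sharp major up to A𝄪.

The subdominant of C# major is F#.
F# up to A##: letters F→A make it a third; 5 semitones makes it augmented.

augmented third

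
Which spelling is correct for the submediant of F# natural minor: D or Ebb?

Each scale degree takes a distinct letter name. Degree 6 of a scale on F must use the letter D.
D and Ebb are enharmonically the same pitch, but only D uses the letter D, so it is the correct spelling here.

D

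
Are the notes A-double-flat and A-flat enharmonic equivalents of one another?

No

Two spellings are enharmonically equivalent only if they share a pitch class.
Here Abb → 7, Ab → 8; 7 ≠ 8, so they are not.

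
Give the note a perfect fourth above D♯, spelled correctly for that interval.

A fourth above D lands on the letter G.
A perfect fourth spans 5 semitones, so D# moves to pitch class 8. On the letter G that is G#.

G#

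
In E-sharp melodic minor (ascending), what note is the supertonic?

Degree 2 takes the letter 1 step above E, which is F.
In melodic minor (ascending), degree 2 sits 2 semitones above the tonic. E# + 2 semitones is pitch class 7, spelled on F as F##.

F##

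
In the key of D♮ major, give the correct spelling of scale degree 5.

Degree 5 takes the letter 4 steps above D, which is A.
In major, degree 5 sits 7 semitones above the tonic. D + 7 semitones is pitch class 9, spelled on A as A.

A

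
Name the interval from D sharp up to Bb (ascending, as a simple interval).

diminished sixth

Counting letters D–E–F–G–A–B gives a sixth.
D#→Bb = 7 semitones, 2 narrower than the major sixth (9), so diminished.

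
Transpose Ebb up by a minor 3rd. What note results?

E up a major third is G#, so the target letter is G.
From Ebb, a minor third is 3 semitones up: Gbb.

Gbb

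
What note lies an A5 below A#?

A fifth below A lands on the letter D.
An augmented fifth spans 8 semitones, so A# moves to pitch class 2. On the letter D that is D.

D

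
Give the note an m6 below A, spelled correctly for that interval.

C#

A sixth below A lands on the letter C.
A minor sixth spans 8 semitones, so A moves to pitch class 1. On the letter C that is C#.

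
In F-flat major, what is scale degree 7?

Eb

The Fb major scale runs Fb Gb Ab Bbb Cb Db Eb.
Degree 7 is Eb.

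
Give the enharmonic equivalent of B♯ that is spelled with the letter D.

Dbb

Plain D sits 2 semitones above B#, so on the letter D the same pitch needs a double flat: Dbb.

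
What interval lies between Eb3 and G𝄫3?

The letter names run E→G, a span of 2 letter steps, so the interval is some kind of third.
Eb to Gbb is 2 semitones. A major third is 4, so 2 makes it diminished.

diminished third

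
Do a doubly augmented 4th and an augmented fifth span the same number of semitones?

A doubly augmented fourth spans 7 semitones; an augmented fifth spans 8.
The spans differ, so they are not enharmonic equivalents.

No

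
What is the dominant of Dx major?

A##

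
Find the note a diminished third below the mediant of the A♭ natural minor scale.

A

The mediant of Ab natural minor is Cb.
A diminished third (2 semitones) below Cb lands on the letter A, giving A.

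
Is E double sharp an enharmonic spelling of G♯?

Two spellings are enharmonically equivalent only if they share a pitch class.
Here E## → 6, G# → 8; 6 ≠ 8, so they are not.

No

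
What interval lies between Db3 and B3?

augmented sixth

The letter names run D→B, a span of 5 letter steps, so the interval is some kind of sixth.
Db to B is 10 semitones. A major sixth is 9, so 10 makes it augmented.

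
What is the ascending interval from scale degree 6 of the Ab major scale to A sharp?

Scale degree 6 of Ab major is F.
F up to A#: letters F→A make it a third; 5 semitones makes it augmented.

augmented third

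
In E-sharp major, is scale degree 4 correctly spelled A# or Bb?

A#

Each scale degree takes a distinct letter name. Degree 4 of a scale on E must use the letter A.
A# and Bb are enharmonically the same pitch, but only A# uses the letter A, so it is the correct spelling here.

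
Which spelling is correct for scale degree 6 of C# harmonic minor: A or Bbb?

A

Each scale degree takes a distinct letter name. Degree 6 of a scale on C must use the letter A.
A and Bbb are enharmonically the same pitch, but only A uses the letter A, so it is the correct spelling here.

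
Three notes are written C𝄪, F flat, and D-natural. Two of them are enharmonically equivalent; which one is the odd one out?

In 12-tone equal temperament, enharmonic equivalents share a pitch class. C## is pitch class 2; Fb is pitch class 4; D is pitch class 2.
C## and D share pitch class 2, while Fb is pitch class 4.

Fb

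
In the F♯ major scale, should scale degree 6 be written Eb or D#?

D#

Each scale degree takes a distinct letter name. Degree 6 of a scale on F must use the letter D.
D# and Eb are enharmonically the same pitch, but only D# uses the letter D, so it is the correct spelling here.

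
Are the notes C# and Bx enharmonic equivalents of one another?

C# is pitch class 1; B## is pitch class 1.
All spellings map to pitch class 1, so they are enharmonically equivalent.

Yes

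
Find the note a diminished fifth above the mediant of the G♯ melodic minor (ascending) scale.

F

The mediant of G# melodic minor (ascending) is B.
A diminished fifth (6 semitones) above B lands on the letter F, giving F.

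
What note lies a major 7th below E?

F

E down a major seventh is F, so the target letter is F.
From E, a major seventh is 11 semitones down: F.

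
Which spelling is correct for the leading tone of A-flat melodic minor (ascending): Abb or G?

G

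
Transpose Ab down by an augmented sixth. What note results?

Cbb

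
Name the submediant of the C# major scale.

A#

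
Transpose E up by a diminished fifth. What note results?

E up a perfect fifth is B, so the target letter is B.
From E, a diminished fifth is 6 semitones up: Bb.

Bb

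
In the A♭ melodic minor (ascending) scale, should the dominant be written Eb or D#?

Eb

Each scale degree takes a distinct letter name. Degree 5 of a scale on A must use the letter E.
Eb and D# are enharmonically the same pitch, but only Eb uses the letter E, so it is the correct spelling here.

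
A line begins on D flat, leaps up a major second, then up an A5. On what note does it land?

B

A major second up from Db is Eb (letter E, 2 semitones up).
An augmented fifth up from Eb is B (letter B, 8 semitones up).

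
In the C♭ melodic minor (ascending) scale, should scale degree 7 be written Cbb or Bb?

Each scale degree takes a distinct letter name. Degree 7 of a scale on C must use the letter B.
Bb and Cbb are enharmonically the same pitch, but only Bb uses the letter B, so it is the correct spelling here.

Bb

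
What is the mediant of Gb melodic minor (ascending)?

Bbb

The Gb melodic minor (ascending) scale runs Gb Ab Bbb Cb Db Eb F.
Degree 3 is Bbb.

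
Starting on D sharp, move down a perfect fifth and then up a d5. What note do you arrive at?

A perfect fifth down from D# is G# (letter G, 7 semitones down).
A diminished fifth up from G# is D (letter D, 6 semitones up).

D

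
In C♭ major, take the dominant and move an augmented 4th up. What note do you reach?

C

The dominant of Cb major is Gb.
An augmented fourth (6 semitones) above Gb lands on the letter C, giving C.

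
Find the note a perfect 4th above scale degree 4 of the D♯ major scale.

Scale degree 4 of D# major is G#.
A perfect fourth (5 semitones) above G# lands on the letter C, giving C#.

C#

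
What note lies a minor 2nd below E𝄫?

Db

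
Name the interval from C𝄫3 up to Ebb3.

major third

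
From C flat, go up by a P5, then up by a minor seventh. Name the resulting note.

A perfect fifth up from Cb is Gb (letter G, 7 semitones up).
A minor seventh up from Gb is Fb (letter F, 10 semitones up).

Fb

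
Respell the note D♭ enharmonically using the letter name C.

Plain C sits 1 semitone below Db, so on the letter C the same pitch needs a sharp: C#.

C#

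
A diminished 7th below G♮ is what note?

A#

A seventh below G lands on the letter A.
A diminished seventh spans 9 semitones, so G moves to pitch class 10. On the letter A that is A#.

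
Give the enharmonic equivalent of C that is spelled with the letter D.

Plain D sits 2 semitones above C, so on the letter D the same pitch needs a double flat: Dbb.

Dbb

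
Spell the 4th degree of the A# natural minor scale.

The A# natural minor scale runs A# B# C# D# E# F# G#.
Degree 4 is D#.

D#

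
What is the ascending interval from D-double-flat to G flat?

Counting letters D–E–F–G gives a fourth.
Dbb→Gb = 6 semitones, 1 wider than the perfect fourth (5), so augmented.

augmented fourth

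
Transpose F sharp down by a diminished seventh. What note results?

G##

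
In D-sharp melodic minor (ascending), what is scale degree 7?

C##

The D# melodic minor (ascending) scale runs D# E# F# G# A# B# C##.
Degree 7 is C##.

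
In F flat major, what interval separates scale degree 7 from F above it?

major second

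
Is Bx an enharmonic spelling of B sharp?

No

Two spellings are enharmonically equivalent only if they share a pitch class.
Here B## → 1, B# → 0; 0 ≠ 1, so they are not.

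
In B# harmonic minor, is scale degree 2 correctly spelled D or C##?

C##

Each scale degree takes a distinct letter name. Degree 2 of a scale on B must use the letter C.
C## and D are enharmonically the same pitch, but only C## uses the letter C, so it is the correct spelling here.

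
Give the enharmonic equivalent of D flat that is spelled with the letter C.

C#

Db is pitch class 1. The letter C alone is pitch class 0.
To reach pitch class 1 from C requires an offset of +1 semitone, i.e. sharp: C#.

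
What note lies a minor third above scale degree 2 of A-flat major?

Db

Scale degree 2 of Ab major is Bb.
A minor third (3 semitones) above Bb lands on the letter D, giving Db.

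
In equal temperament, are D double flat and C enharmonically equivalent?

Dbb = pitch class 0 and C = pitch class 0 — the same pitch class, so they are enharmonic equivalents.

Yes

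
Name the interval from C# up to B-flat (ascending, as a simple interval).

diminished seventh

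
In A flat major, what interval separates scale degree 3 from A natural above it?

major sixth

Scale degree 3 of Ab major is C.
C up to A: letters C→A make it a sixth; 9 semitones makes it major.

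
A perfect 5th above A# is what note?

A fifth above A lands on the letter E.
A perfect fifth spans 7 semitones, so A# moves to pitch class 5. On the letter E that is E#.

E#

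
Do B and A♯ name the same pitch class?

No

B is pitch class 11; A# is pitch class 10.
The pitch classes differ (11 vs. 10), so they are not enharmonic equivalents.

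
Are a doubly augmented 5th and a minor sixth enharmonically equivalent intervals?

A doubly augmented fifth spans 9 semitones; a minor sixth spans 8.
The spans differ, so they are not enharmonic equivalents.

No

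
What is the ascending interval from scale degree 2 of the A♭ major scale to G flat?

minor sixth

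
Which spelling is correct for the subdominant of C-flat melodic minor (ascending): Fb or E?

Each scale degree takes a distinct letter name. Degree 4 of a scale on C must use the letter F.
Fb and E are enharmonically the same pitch, but only Fb uses the letter F, so it is the correct spelling here.

Fb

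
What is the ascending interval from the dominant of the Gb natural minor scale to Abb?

The dominant of Gb natural minor is Db.
Db up to Abb: letters D→A make it a fifth; 6 semitones makes it diminished.

diminished fifth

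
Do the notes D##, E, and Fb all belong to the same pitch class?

Yes

D## is pitch class 4; E is pitch class 4; Fb is pitch class 4.
All spellings map to pitch class 4, so they are enharmonically equivalent.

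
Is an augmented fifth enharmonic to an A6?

No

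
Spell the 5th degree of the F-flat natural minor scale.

Cb

The Fb natural minor scale runs Fb Gb Abb Bbb Cb Dbb Ebb.
Degree 5 is Cb.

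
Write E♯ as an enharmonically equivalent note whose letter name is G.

Gbb

E# is pitch class 5. The letter G alone is pitch class 7.
To reach pitch class 5 from G requires an offset of -2 semitones, i.e. double flat: Gbb.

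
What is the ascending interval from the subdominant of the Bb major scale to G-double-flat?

diminished third

The subdominant of Bb major is Eb.
Eb up to Gbb: letters E→G make it a third; 2 semitones makes it diminished.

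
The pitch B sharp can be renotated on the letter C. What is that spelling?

C

Plain C sits at the same pitch as B#, so on the letter C the same pitch needs a natural: C.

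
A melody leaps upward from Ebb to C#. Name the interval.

The letter names run E→C, a span of 5 letter steps, so the interval is some kind of sixth.
Ebb to C# is 11 semitones. A major sixth is 9, so 11 makes it doubly augmented.

doubly augmented sixth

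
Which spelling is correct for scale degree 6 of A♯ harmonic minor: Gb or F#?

Each scale degree takes a distinct letter name. Degree 6 of a scale on A must use the letter F.
F# and Gb are enharmonically the same pitch, but only F# uses the letter F, so it is the correct spelling here.

F#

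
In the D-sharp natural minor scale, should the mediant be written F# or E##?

F#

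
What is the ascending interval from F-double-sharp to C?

The letter names run F→C, a span of 4 letter steps, so the interval is some kind of fifth.
F## to C is 5 semitones. A perfect fifth is 7, so 5 makes it doubly diminished.

doubly diminished fifth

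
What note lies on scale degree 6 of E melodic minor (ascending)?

C#

Degree 6 takes the letter 5 steps above E, which is C.
In melodic minor (ascending), degree 6 sits 9 semitones above the tonic. E + 9 semitones is pitch class 1, spelled on C as C#.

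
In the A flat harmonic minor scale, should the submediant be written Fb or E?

Each scale degree takes a distinct letter name. Degree 6 of a scale on A must use the letter F.
Fb and E are enharmonically the same pitch, but only Fb uses the letter F, so it is the correct spelling here.

Fb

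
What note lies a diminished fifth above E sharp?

A fifth above E lands on the letter B.
A diminished fifth spans 6 semitones, so E# moves to pitch class 11. On the letter B that is B.

B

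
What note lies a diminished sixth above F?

F up a major sixth is D, so the target letter is D.
From F, a diminished sixth is 7 semitones up: Dbb.

Dbb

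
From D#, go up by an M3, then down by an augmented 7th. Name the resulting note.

A major third up from D# is F## (letter F, 4 semitones up).
An augmented seventh down from F## is G (letter G, 12 semitones down).

G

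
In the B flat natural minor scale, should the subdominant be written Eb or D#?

Each scale degree takes a distinct letter name. Degree 4 of a scale on B must use the letter E.
Eb and D# are enharmonically the same pitch, but only Eb uses the letter E, so it is the correct spelling here.

Eb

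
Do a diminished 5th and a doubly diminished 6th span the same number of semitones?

A diminished fifth spans 6 semitones; a doubly diminished sixth spans 6.
They are enharmonically equivalent.

Yes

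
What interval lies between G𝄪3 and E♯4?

The letter names run G→E, a span of 5 letter steps, so the interval is some kind of sixth.
G## to E# is 8 semitones. A major sixth is 9, so 8 makes it minor.

minor sixth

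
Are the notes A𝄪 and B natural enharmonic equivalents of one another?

Yes

A## = pitch class 11 and B = pitch class 11 — the same pitch class, so they are enharmonic equivalents.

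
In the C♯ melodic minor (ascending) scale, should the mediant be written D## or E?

Each scale degree takes a distinct letter name. Degree 3 of a scale on C must use the letter E.
E and D## are enharmonically the same pitch, but only E uses the letter E, so it is the correct spelling here.

E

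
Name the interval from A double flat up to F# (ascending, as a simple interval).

doubly augmented sixth

The letter names run A→F, a span of 5 letter steps, so the interval is some kind of sixth.
Abb to F# is 11 semitones. A major sixth is 9, so 11 makes it doubly augmented.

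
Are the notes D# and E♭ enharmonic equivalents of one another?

D# = pitch class 3 and Eb = pitch class 3 — the same pitch class, so they are enharmonic equivalents.

Yes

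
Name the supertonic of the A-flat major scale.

Bb

Degree 2 takes the letter 1 step above A, which is B.
In major, degree 2 sits 2 semitones above the tonic. Ab + 2 semitones is pitch class 10, spelled on B as Bb.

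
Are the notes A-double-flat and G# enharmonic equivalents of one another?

No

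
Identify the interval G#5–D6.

The letter names run G→D, a span of 4 letter steps, so the interval is some kind of fifth.
G# to D is 6 semitones. A perfect fifth is 7, so 6 makes it diminished.

diminished fifth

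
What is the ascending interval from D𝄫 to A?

Counting letters D–E–F–G–A gives a fifth.
Dbb→A = 9 semitones, 2 wider than the perfect fifth (7), so doubly augmented.

doubly augmented fifth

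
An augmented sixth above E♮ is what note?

C##

E up a major sixth is C#, so the target letter is C.
From E, an augmented sixth is 10 semitones up: C##.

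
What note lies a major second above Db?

Eb

A second above D lands on the letter E.
A major second spans 2 semitones, so Db moves to pitch class 3. On the letter E that is Eb.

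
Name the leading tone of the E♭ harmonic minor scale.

D

Degree 7 takes the letter 6 steps above E, which is D.
In harmonic minor, degree 7 sits 11 semitones above the tonic. Eb + 11 semitones is pitch class 2, spelled on D as D.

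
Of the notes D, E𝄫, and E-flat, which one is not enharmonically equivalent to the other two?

Eb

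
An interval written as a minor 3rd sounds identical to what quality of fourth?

A minor third spans 3 semitones.
A fourth spanning 3 semitones is doubly diminished (the perfect fourth is 5).

doubly diminished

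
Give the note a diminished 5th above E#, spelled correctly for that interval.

B

A fifth above E lands on the letter B.
A diminished fifth spans 6 semitones, so E# moves to pitch class 11. On the letter B that is B.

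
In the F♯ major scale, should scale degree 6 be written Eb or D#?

Each scale degree takes a distinct letter name. Degree 6 of a scale on F must use the letter D.
D# and Eb are enharmonically the same pitch, but only D# uses the letter D, so it is the correct spelling here.

D#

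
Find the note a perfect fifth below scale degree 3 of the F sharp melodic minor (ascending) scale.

Scale degree 3 of F# melodic minor (ascending) is A.
A perfect fifth (7 semitones) below A lands on the letter D, giving D.

D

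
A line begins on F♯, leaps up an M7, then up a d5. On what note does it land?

A major seventh up from F# is E# (letter E, 11 semitones up).
A diminished fifth up from E# is B (letter B, 6 semitones up).

B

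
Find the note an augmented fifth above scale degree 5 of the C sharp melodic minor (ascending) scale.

D##

Scale degree 5 of C# melodic minor (ascending) is G#.
An augmented fifth (8 semitones) above G# lands on the letter D, giving D##.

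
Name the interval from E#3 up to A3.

The letter names run E→A, a span of 3 letter steps, so the interval is some kind of fourth.
E# to A is 4 semitones. A perfect fourth is 5, so 4 makes it diminished.

diminished fourth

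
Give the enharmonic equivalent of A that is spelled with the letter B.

A is pitch class 9. The letter B alone is pitch class 11.
To reach pitch class 9 from B requires an offset of -2 semitones, i.e. double flat: Bbb.

Bbb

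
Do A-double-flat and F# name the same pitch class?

No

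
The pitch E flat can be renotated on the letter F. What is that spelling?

Eb is pitch class 3. The letter F alone is pitch class 5.
To reach pitch class 3 from F requires an offset of -2 semitones, i.e. double flat: Fbb.

Fbb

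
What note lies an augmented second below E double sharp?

E down a major second is D, so the target letter is D.
From E##, an augmented second is 3 semitones down: D#.

D#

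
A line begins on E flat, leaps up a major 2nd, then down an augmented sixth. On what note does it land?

Abb

A major second up from Eb is F (letter F, 2 semitones up).
An augmented sixth down from F is Abb (letter A, 10 semitones down).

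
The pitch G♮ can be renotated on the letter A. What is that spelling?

Plain A sits 2 semitones above G, so on the letter A the same pitch needs a double flat: Abb.

Abb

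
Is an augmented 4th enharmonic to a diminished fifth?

An augmented fourth spans 6 semitones; a diminished fifth spans 6.
They are enharmonically equivalent.

Yes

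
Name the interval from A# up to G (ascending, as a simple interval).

The letter names run A→G, a span of 6 letter steps, so the interval is some kind of seventh.
A# to G is 9 semitones. A major seventh is 11, so 9 makes it diminished.

diminished seventh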